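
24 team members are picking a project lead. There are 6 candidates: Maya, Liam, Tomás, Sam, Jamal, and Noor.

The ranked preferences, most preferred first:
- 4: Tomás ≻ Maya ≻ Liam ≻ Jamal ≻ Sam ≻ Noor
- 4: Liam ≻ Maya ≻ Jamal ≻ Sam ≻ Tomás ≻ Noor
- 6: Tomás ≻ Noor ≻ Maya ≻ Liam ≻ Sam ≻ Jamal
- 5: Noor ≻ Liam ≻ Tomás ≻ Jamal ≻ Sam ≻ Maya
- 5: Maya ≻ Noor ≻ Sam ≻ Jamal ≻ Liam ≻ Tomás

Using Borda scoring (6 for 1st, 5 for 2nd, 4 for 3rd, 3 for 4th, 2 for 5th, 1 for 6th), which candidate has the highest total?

Maya: 4×5 + 4×5 + 6×4 + 5×1 + 5×6 = 99
Liam: 4×4 + 4×6 + 6×3 + 5×5 + 5×2 = 93
Tomás: 4×6 + 4×2 + 6×6 + 5×4 + 5×1 = 93
Sam: 4×2 + 4×3 + 6×2 + 5×2 + 5×4 = 62
Jamal: 4×3 + 4×4 + 6×1 + 5×3 + 5×3 = 64
Noor: 4×1 + 4×1 + 6×5 + 5×6 + 5×5 = 93

Maya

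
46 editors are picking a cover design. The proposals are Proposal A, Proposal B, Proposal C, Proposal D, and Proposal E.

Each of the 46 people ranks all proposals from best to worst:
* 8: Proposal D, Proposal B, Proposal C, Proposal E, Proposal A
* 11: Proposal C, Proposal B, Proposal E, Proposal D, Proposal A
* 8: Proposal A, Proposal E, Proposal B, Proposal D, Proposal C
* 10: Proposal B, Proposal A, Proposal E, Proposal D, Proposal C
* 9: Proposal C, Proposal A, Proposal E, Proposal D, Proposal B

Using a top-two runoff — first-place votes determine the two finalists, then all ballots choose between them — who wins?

Proposal B

Round 1 first-place votes: Proposal A 8, Proposal B 10, Proposal C 20, Proposal D 8, Proposal E 0. Proposal C and Proposal B advance.
Runoff: Proposal C is ranked above Proposal B on 20 ballots, Proposal B above Proposal C on 26.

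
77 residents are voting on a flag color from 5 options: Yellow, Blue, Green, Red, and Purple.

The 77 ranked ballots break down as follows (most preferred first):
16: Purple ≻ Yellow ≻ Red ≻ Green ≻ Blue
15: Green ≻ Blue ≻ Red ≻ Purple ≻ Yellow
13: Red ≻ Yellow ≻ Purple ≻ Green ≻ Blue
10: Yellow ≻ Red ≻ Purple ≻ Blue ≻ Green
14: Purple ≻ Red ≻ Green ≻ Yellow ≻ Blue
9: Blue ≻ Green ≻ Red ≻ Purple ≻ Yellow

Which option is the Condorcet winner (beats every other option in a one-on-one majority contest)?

Red vs Yellow: 51–26
Red vs Blue: 53–24
Red vs Green: 53–24
Red vs Purple: 47–30
Red beats every other option.

Red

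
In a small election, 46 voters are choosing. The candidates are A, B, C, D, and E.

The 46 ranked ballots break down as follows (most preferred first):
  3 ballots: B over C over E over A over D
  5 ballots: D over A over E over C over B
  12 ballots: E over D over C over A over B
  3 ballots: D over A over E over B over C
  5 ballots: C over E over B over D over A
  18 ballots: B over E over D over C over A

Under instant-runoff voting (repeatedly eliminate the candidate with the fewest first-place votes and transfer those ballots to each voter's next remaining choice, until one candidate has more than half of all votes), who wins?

Round 1: A 0, B 21, C 5, D 8, E 12. A eliminated.
Round 2: B 21, C 5, D 8, E 12. C eliminated.
Round 3: B 21, D 8, E 17. D eliminated.
Round 4: B 21, E 25. E has a majority (≥24).

E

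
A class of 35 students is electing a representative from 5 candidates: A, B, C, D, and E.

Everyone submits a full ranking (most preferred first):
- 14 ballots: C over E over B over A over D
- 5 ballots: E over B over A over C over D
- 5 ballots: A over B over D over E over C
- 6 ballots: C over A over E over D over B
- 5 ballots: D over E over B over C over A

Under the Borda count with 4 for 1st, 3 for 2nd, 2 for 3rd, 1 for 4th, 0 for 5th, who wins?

E

A: 14×1 + 5×2 + 5×4 + 6×3 + 5×0 = 62
B: 14×2 + 5×3 + 5×3 + 6×0 + 5×2 = 68
C: 14×4 + 5×1 + 5×0 + 6×4 + 5×1 = 90
D: 14×0 + 5×0 + 5×2 + 6×1 + 5×4 = 36
E: 14×3 + 5×4 + 5×1 + 6×2 + 5×3 = 94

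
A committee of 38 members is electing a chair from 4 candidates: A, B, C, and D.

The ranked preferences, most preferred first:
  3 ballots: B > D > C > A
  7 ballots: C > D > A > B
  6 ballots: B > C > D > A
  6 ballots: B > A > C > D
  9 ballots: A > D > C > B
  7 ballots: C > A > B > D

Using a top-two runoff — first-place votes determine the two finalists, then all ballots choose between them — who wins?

C

Round 1 first-place votes: A 9, B 15, C 14, D 0. B and C advance.
Runoff: B is ranked above C on 15 ballots, C above B on 23.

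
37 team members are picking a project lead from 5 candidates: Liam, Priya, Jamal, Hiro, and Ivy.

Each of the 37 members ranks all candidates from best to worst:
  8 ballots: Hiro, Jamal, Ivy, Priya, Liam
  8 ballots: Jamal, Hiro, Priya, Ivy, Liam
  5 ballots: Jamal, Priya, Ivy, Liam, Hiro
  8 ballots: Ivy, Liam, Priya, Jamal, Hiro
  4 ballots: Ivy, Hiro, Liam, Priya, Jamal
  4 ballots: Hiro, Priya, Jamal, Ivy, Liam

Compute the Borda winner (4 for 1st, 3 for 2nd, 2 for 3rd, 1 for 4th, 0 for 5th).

Liam: 8×0 + 8×0 + 5×1 + 8×3 + 4×2 + 4×0 = 37
Priya: 8×1 + 8×2 + 5×3 + 8×2 + 4×1 + 4×3 = 71
Jamal: 8×3 + 8×4 + 5×4 + 8×1 + 4×0 + 4×2 = 92
Hiro: 8×4 + 8×3 + 5×0 + 8×0 + 4×3 + 4×4 = 84
Ivy: 8×2 + 8×1 + 5×2 + 8×4 + 4×4 + 4×1 = 86

Jamal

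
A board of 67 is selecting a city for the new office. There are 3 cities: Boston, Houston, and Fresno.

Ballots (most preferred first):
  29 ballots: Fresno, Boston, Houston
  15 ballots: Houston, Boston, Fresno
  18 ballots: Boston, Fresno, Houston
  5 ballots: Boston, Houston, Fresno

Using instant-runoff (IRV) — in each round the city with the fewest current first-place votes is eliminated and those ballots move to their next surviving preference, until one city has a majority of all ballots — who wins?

Boston

Round 1: Boston 23, Houston 15, Fresno 29. Houston eliminated.
Round 2: Boston 38, Fresno 29. Boston has a majority (≥34).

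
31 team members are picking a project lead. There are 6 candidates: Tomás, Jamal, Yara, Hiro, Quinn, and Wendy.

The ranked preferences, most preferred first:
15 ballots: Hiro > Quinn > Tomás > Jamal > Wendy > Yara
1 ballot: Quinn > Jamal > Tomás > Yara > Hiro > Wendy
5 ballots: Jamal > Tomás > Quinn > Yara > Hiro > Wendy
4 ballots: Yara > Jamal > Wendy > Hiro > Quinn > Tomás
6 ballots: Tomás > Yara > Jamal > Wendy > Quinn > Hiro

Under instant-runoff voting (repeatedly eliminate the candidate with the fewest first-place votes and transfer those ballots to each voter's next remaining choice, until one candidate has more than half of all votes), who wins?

Jamal

Round 1: Tomás 6, Jamal 5, Yara 4, Hiro 15, Quinn 1, Wendy 0. Wendy eliminated.
Round 2: Tomás 6, Jamal 5, Yara 4, Hiro 15, Quinn 1. Quinn eliminated.
Round 3: Tomás 6, Jamal 6, Yara 4, Hiro 15. Yara eliminated.
Round 4: Tomás 6, Jamal 10, Hiro 15. Tomás eliminated.
Round 5: Jamal 16, Hiro 15. Jamal has a majority (≥16).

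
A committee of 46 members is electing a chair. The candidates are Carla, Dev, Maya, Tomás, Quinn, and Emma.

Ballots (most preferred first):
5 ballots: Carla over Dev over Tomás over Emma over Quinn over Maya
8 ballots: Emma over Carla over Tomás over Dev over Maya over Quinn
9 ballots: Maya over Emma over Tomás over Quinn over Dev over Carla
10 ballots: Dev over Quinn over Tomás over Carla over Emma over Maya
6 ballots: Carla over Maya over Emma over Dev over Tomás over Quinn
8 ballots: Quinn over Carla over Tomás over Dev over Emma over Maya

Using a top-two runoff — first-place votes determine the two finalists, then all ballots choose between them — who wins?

Carla

Round 1 first-place votes: Carla 11, Dev 10, Maya 9, Tomás 0, Quinn 8, Emma 8. Carla and Dev advance.
Runoff: Carla is ranked above Dev on 27 ballots, Dev above Carla on 19.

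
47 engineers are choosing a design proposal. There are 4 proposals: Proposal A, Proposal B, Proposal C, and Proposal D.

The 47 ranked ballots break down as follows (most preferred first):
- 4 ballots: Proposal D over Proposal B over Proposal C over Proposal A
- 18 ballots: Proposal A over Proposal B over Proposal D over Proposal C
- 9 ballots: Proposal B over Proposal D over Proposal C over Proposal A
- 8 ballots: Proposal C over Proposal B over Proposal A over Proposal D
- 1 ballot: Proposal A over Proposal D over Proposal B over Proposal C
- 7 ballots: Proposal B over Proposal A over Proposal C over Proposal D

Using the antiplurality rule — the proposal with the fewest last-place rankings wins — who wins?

Proposal B

Last-place votes: Proposal A 13, Proposal B 0, Proposal C 19, Proposal D 15.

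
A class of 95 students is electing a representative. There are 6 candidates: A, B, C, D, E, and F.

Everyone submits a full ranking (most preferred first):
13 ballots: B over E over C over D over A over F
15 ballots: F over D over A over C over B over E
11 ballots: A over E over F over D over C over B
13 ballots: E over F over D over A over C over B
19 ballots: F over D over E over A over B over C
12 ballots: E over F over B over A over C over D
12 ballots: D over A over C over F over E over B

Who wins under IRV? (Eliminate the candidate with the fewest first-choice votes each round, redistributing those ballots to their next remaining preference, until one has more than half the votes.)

Round 1: A 11, B 13, C 0, D 12, E 25, F 34. C eliminated.
Round 2: A 11, B 13, D 12, E 25, F 34. A eliminated.
Round 3: B 13, D 12, E 36, F 34. D eliminated.
Round 4: B 13, E 36, F 46. B eliminated.
Round 5: E 49, F 46. E has a majority (≥48).

E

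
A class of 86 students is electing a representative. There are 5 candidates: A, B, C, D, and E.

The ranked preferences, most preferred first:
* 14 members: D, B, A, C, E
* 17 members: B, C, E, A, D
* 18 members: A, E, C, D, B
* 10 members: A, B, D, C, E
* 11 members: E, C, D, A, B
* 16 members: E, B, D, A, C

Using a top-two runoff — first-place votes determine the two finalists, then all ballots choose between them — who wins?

E

Round 1 first-place votes: A 28, B 17, C 0, D 14, E 27. A and E advance.
Runoff: A is ranked above E on 42 ballots, E above A on 44.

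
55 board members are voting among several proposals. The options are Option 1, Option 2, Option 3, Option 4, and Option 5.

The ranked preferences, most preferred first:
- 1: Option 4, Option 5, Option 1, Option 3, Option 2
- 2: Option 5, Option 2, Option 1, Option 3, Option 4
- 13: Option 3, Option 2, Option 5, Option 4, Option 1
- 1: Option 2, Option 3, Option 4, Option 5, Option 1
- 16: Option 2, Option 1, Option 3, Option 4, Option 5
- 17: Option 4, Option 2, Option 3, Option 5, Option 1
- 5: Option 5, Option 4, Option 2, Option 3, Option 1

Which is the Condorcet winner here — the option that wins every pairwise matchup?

Option 2 vs Option 1: 54–1
Option 2 vs Option 3: 41–14
Option 2 vs Option 4: 32–23
Option 2 vs Option 5: 47–8
Option 2 beats every other option.

Option 2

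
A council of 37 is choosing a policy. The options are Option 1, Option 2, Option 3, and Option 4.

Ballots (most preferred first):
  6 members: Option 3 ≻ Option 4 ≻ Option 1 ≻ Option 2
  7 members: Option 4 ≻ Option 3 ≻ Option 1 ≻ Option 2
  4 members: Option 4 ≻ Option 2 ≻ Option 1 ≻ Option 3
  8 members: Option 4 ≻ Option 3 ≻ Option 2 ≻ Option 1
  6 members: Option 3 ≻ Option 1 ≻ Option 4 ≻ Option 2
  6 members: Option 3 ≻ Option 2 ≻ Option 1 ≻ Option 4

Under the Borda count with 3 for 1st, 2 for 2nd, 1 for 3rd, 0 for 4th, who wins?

Option 3

Option 1: 6×1 + 7×1 + 4×1 + 8×0 + 6×2 + 6×1 = 35
Option 2: 6×0 + 7×0 + 4×2 + 8×1 + 6×0 + 6×2 = 28
Option 3: 6×3 + 7×2 + 4×0 + 8×2 + 6×3 + 6×3 = 84
Option 4: 6×2 + 7×3 + 4×3 + 8×3 + 6×1 + 6×0 = 75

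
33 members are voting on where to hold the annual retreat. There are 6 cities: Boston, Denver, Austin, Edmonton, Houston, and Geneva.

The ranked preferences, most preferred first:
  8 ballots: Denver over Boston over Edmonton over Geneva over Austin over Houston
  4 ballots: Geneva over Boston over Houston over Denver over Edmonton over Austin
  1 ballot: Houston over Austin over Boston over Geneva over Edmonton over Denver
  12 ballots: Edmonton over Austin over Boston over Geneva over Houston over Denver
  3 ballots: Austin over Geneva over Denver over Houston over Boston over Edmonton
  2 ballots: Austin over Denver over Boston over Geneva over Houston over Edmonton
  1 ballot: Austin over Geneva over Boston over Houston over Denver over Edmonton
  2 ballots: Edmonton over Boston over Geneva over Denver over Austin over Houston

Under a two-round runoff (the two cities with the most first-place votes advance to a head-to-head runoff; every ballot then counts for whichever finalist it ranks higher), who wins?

Round 1 first-place votes: Boston 0, Denver 8, Austin 6, Edmonton 14, Houston 1, Geneva 4. Edmonton and Denver advance.
Runoff: Edmonton is ranked above Denver on 15 ballots, Denver above Edmonton on 18.

Denver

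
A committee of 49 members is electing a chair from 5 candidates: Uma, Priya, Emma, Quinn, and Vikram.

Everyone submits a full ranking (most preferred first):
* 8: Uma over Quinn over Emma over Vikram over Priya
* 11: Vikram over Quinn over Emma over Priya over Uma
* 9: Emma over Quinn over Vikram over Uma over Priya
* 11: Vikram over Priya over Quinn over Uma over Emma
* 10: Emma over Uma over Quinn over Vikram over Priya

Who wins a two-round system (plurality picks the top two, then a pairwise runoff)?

Round 1 first-place votes: Uma 8, Priya 0, Emma 19, Quinn 0, Vikram 22. Vikram and Emma advance.
Runoff: Vikram is ranked above Emma on 22 ballots, Emma above Vikram on 27.

Emma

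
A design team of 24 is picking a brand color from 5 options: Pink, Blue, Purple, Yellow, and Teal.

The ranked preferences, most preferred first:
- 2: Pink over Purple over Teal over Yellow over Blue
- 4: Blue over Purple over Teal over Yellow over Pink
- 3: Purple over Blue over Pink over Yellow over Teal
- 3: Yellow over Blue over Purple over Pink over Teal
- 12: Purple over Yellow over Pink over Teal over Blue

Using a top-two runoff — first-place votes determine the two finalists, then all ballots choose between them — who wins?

Purple

Round 1 first-place votes: Pink 2, Blue 4, Purple 15, Yellow 3, Teal 0. Purple and Blue advance.
Runoff: Purple is ranked above Blue on 17 ballots, Blue above Purple on 7.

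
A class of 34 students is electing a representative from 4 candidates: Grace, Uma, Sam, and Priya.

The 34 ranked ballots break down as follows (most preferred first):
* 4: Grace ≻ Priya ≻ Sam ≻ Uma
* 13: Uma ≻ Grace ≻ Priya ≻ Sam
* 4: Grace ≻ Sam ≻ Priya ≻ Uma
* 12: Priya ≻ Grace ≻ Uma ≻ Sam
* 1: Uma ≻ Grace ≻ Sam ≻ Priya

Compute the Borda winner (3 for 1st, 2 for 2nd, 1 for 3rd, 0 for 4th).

Grace

Grace: 4×3 + 13×2 + 4×3 + 12×2 + 1×2 = 76
Uma: 4×0 + 13×3 + 4×0 + 12×1 + 1×3 = 54
Sam: 4×1 + 13×0 + 4×2 + 12×0 + 1×1 = 13
Priya: 4×2 + 13×1 + 4×1 + 12×3 + 1×0 = 61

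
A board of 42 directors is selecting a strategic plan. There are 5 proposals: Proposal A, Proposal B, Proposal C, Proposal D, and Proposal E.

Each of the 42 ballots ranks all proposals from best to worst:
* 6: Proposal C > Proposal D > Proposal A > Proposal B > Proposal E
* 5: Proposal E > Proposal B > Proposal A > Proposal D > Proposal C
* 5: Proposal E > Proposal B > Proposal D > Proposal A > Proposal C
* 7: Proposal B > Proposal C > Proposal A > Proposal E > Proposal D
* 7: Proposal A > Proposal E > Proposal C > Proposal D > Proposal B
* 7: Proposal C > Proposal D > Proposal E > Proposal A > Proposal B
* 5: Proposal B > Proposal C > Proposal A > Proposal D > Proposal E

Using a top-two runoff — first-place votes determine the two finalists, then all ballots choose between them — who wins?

Round 1 first-place votes: Proposal A 7, Proposal B 12, Proposal C 13, Proposal D 0, Proposal E 10. Proposal C and Proposal B advance.
Runoff: Proposal C is ranked above Proposal B on 20 ballots, Proposal B above Proposal C on 22.

Proposal B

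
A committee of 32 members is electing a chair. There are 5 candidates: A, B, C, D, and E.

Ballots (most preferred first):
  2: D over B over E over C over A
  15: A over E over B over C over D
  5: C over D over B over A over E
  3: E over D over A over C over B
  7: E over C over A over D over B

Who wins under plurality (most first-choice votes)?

First-place votes: A 15, B 0, C 5, D 2, E 10.

A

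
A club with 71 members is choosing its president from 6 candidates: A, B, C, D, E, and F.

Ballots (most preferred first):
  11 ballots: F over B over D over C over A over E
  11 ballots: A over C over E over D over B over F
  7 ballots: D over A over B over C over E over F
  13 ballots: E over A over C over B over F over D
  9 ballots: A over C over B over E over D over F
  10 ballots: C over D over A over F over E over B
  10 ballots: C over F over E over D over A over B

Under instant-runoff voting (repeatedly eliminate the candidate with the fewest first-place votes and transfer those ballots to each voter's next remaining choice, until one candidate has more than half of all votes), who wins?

Round 1: A 20, B 0, C 20, D 7, E 13, F 11. B eliminated.
Round 2: A 20, C 20, D 7, E 13, F 11. D eliminated.
Round 3: A 27, C 20, E 13, F 11. F eliminated.
Round 4: A 27, C 31, E 13. E eliminated.
Round 5: A 40, C 31. A has a majority (≥36).

A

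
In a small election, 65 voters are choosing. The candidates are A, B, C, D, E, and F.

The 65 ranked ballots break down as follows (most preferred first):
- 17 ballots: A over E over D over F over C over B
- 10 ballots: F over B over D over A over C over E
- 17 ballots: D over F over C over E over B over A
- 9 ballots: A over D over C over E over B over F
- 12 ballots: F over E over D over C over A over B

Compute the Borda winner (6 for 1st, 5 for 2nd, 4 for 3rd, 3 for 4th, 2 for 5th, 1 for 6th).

A: 17×6 + 10×3 + 17×1 + 9×6 + 12×2 = 227
B: 17×1 + 10×5 + 17×2 + 9×2 + 12×1 = 131
C: 17×2 + 10×2 + 17×4 + 9×4 + 12×3 = 194
D: 17×4 + 10×4 + 17×6 + 9×5 + 12×4 = 303
E: 17×5 + 10×1 + 17×3 + 9×3 + 12×5 = 233
F: 17×3 + 10×6 + 17×5 + 9×1 + 12×6 = 277

D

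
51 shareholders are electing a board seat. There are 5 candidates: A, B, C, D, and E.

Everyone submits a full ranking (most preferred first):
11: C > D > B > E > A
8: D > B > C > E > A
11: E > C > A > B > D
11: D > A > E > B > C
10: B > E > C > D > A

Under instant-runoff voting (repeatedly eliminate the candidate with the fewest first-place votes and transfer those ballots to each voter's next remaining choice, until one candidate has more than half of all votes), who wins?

D

Round 1: A 0, B 10, C 11, D 19, E 11. A eliminated.
Round 2: B 10, C 11, D 19, E 11. B eliminated.
Round 3: C 11, D 19, E 21. C eliminated.
Round 4: D 30, E 21. D has a majority (≥26).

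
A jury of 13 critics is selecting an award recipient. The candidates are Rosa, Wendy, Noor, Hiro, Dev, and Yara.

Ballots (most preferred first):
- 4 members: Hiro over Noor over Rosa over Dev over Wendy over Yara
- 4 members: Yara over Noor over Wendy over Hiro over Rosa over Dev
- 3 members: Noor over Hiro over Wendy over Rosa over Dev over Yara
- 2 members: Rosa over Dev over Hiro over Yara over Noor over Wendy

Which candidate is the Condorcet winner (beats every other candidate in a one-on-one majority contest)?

Noor vs Rosa: 11–2
Noor vs Wendy: 13–0
Noor vs Hiro: 7–6
Noor vs Dev: 11–2
Noor vs Yara: 7–6
Noor beats every other candidate.

Noor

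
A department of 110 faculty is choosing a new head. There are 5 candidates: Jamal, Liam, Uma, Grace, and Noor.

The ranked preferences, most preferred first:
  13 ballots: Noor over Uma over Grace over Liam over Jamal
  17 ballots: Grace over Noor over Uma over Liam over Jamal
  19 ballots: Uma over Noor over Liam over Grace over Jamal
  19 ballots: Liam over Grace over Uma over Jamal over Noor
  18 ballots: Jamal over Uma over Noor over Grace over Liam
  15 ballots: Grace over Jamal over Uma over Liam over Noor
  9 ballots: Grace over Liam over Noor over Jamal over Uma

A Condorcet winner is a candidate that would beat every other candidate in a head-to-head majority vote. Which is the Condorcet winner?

Grace

Grace vs Jamal: 92–18
Grace vs Liam: 72–38
Grace vs Uma: 60–50
Grace vs Noor: 60–50
Grace beats every other candidate.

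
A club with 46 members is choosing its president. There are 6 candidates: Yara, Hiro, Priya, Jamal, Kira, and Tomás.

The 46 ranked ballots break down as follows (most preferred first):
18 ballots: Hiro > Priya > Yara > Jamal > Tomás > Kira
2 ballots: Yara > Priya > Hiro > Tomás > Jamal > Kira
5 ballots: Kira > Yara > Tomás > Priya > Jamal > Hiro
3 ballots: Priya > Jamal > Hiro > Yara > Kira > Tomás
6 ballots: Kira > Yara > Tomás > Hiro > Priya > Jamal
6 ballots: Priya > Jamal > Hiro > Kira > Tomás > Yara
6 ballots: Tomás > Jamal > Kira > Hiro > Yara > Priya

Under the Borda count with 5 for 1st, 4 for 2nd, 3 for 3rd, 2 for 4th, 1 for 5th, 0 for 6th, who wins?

Yara: 18×3 + 2×5 + 5×4 + 3×2 + 6×4 + 6×0 + 6×1 = 120
Hiro: 18×5 + 2×3 + 5×0 + 3×3 + 6×2 + 6×3 + 6×2 = 147
Priya: 18×4 + 2×4 + 5×2 + 3×5 + 6×1 + 6×5 + 6×0 = 141
Jamal: 18×2 + 2×1 + 5×1 + 3×4 + 6×0 + 6×4 + 6×4 = 103
Kira: 18×0 + 2×0 + 5×5 + 3×1 + 6×5 + 6×2 + 6×3 = 88
Tomás: 18×1 + 2×2 + 5×3 + 3×0 + 6×3 + 6×1 + 6×5 = 91

Hiro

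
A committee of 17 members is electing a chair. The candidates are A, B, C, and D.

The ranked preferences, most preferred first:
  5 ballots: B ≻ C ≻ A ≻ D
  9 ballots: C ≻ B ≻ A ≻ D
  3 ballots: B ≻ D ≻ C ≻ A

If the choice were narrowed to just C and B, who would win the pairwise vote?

C is ranked above B on 9 ballots; B above C on 8.

C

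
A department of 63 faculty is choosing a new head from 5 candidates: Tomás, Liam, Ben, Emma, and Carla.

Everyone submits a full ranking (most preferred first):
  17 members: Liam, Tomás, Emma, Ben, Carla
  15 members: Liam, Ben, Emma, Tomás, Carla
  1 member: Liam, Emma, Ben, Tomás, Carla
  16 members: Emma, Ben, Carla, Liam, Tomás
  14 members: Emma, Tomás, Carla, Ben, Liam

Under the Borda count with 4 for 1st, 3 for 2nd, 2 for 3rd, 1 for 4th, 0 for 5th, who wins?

Emma

Tomás: 17×3 + 15×1 + 1×1 + 16×0 + 14×3 = 109
Liam: 17×4 + 15×4 + 1×4 + 16×1 + 14×0 = 148
Ben: 17×1 + 15×3 + 1×2 + 16×3 + 14×1 = 126
Emma: 17×2 + 15×2 + 1×3 + 16×4 + 14×4 = 187
Carla: 17×0 + 15×0 + 1×0 + 16×2 + 14×2 = 60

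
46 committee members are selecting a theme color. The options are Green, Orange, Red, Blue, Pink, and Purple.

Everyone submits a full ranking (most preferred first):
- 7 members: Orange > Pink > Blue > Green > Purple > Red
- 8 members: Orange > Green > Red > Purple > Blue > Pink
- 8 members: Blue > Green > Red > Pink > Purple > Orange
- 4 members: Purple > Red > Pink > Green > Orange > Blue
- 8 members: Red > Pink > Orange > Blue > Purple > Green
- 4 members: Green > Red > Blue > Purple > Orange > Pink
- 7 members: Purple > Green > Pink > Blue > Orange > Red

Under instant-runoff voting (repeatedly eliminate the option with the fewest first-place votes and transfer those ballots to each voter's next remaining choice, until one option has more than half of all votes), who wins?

Round 1: Green 4, Orange 15, Red 8, Blue 8, Pink 0, Purple 11. Pink eliminated.
Round 2: Green 4, Orange 15, Red 8, Blue 8, Purple 11. Green eliminated.
Round 3: Orange 15, Red 12, Blue 8, Purple 11. Blue eliminated.
Round 4: Orange 15, Red 20, Purple 11. Purple eliminated.
Round 5: Orange 22, Red 24. Red has a majority (≥24).

Red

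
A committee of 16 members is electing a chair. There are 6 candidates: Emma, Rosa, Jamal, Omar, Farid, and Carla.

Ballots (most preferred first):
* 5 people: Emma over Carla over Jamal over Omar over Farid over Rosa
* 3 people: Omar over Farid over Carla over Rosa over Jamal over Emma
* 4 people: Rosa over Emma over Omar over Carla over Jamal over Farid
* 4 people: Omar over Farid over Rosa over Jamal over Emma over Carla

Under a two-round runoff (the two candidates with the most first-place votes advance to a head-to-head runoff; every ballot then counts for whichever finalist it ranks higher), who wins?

Emma

Round 1 first-place votes: Emma 5, Rosa 4, Jamal 0, Omar 7, Farid 0, Carla 0. Omar and Emma advance.
Runoff: Omar is ranked above Emma on 7 ballots, Emma above Omar on 9.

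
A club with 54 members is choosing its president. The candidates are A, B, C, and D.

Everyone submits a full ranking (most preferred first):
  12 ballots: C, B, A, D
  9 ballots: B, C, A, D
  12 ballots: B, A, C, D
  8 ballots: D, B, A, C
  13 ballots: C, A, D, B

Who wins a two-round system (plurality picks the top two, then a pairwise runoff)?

Round 1 first-place votes: A 0, B 21, C 25, D 8. C and B advance.
Runoff: C is ranked above B on 25 ballots, B above C on 29.

B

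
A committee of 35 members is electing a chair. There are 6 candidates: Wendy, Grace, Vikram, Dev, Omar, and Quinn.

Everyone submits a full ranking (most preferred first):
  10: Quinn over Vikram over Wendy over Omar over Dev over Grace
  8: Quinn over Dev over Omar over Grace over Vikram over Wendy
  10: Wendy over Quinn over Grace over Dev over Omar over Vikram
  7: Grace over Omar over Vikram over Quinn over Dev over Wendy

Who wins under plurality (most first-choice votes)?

First-place votes: Wendy 10, Grace 7, Vikram 0, Dev 0, Omar 0, Quinn 18.

Quinn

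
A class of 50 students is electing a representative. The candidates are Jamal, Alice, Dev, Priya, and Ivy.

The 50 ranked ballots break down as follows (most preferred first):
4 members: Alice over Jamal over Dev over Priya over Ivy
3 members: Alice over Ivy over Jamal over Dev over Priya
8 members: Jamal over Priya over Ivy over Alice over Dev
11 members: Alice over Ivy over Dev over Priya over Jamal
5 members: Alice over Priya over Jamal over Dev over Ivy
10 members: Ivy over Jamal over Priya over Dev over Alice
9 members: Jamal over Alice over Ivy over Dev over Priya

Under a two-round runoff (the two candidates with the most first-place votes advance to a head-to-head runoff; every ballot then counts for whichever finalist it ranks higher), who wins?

Round 1 first-place votes: Jamal 17, Alice 23, Dev 0, Priya 0, Ivy 10. Alice and Jamal advance.
Runoff: Alice is ranked above Jamal on 23 ballots, Jamal above Alice on 27.

Jamal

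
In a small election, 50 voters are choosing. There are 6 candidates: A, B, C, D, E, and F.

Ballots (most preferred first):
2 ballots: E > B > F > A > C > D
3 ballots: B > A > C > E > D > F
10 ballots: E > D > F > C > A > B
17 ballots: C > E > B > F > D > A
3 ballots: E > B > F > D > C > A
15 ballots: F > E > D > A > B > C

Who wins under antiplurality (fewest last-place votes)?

Last-place votes: A 20, B 10, C 15, D 2, E 0, F 3.

E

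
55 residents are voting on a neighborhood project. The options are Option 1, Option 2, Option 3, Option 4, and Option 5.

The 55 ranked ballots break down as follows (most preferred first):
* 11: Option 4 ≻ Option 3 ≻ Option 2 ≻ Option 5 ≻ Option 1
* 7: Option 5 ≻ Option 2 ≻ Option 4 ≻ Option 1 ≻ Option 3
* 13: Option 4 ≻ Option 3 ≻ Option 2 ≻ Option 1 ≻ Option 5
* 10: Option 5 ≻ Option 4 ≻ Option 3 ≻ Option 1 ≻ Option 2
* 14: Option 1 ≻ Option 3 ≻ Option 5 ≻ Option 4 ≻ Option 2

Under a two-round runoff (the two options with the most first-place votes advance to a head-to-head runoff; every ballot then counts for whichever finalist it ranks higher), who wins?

Round 1 first-place votes: Option 1 14, Option 2 0, Option 3 0, Option 4 24, Option 5 17. Option 4 and Option 5 advance.
Runoff: Option 4 is ranked above Option 5 on 24 ballots, Option 5 above Option 4 on 31.

Option 5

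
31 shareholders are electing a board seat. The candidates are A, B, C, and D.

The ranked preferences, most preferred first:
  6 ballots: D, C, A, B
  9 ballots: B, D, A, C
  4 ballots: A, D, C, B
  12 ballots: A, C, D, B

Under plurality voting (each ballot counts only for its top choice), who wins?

First-place votes: A 16, B 9, C 0, D 6.

A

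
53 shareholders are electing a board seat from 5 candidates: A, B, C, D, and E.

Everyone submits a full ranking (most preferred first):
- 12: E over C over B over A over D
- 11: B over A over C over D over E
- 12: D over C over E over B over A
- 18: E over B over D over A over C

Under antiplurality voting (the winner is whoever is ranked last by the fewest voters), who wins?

B

Last-place votes: A 12, B 0, C 18, D 12, E 11.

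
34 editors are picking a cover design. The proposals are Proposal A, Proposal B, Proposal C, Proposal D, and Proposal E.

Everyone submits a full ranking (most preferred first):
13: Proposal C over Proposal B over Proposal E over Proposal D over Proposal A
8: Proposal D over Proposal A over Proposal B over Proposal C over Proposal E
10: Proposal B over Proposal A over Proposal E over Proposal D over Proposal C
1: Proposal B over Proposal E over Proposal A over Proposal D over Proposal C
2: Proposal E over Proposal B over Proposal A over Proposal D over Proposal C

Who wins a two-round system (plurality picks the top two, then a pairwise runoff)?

Proposal B

Round 1 first-place votes: Proposal A 0, Proposal B 11, Proposal C 13, Proposal D 8, Proposal E 2. Proposal C and Proposal B advance.
Runoff: Proposal C is ranked above Proposal B on 13 ballots, Proposal B above Proposal C on 21.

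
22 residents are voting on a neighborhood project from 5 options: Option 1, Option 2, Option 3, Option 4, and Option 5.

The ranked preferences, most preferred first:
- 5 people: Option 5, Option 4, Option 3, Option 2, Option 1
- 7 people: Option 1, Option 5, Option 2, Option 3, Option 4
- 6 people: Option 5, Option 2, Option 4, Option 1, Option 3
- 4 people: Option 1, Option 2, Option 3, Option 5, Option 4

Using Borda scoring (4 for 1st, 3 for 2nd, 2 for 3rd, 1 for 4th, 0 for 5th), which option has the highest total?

Option 5

Option 1: 5×0 + 7×4 + 6×1 + 4×4 = 50
Option 2: 5×1 + 7×2 + 6×3 + 4×3 = 49
Option 3: 5×2 + 7×1 + 6×0 + 4×2 = 25
Option 4: 5×3 + 7×0 + 6×2 + 4×0 = 27
Option 5: 5×4 + 7×3 + 6×4 + 4×1 = 69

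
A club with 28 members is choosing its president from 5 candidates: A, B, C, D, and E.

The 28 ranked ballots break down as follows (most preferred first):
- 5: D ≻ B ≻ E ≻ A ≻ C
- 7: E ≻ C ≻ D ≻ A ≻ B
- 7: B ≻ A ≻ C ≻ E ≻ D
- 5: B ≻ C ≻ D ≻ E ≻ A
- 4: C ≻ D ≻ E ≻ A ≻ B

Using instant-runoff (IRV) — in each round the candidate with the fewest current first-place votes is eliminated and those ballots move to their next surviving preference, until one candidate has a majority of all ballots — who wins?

D

Round 1: A 0, B 12, C 4, D 5, E 7. A eliminated.
Round 2: B 12, C 4, D 5, E 7. C eliminated.
Round 3: B 12, D 9, E 7. E eliminated.
Round 4: B 12, D 16. D has a majority (≥15).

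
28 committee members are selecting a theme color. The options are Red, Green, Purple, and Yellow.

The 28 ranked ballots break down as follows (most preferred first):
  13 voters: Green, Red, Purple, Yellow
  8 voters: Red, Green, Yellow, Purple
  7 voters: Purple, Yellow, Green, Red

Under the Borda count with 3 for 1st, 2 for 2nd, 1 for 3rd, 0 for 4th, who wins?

Red: 13×2 + 8×3 + 7×0 = 50
Green: 13×3 + 8×2 + 7×1 = 62
Purple: 13×1 + 8×0 + 7×3 = 34
Yellow: 13×0 + 8×1 + 7×2 = 22

Green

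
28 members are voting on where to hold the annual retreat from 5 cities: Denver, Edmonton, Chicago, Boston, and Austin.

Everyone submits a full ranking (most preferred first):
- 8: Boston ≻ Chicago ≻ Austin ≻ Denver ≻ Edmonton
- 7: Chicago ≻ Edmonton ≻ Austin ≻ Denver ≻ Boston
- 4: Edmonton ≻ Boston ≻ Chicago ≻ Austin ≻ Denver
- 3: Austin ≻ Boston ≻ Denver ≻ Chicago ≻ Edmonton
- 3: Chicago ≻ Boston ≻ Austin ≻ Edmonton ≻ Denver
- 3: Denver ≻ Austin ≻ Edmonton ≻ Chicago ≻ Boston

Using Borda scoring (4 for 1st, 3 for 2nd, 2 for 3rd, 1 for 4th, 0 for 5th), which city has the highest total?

Chicago

Denver: 8×1 + 7×1 + 4×0 + 3×2 + 3×0 + 3×4 = 33
Edmonton: 8×0 + 7×3 + 4×4 + 3×0 + 3×1 + 3×2 = 46
Chicago: 8×3 + 7×4 + 4×2 + 3×1 + 3×4 + 3×1 = 78
Boston: 8×4 + 7×0 + 4×3 + 3×3 + 3×3 + 3×0 = 62
Austin: 8×2 + 7×2 + 4×1 + 3×4 + 3×2 + 3×3 = 61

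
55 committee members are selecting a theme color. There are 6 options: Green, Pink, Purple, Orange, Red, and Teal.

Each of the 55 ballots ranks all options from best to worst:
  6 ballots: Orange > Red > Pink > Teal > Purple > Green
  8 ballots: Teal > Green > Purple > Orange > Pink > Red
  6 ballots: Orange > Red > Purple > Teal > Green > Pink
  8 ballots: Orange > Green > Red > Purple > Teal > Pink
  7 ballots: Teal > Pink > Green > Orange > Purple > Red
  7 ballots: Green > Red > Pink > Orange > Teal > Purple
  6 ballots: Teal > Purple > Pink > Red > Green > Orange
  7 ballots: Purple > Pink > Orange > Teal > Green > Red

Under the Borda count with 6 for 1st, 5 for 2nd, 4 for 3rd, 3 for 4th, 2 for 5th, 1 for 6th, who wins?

Orange

Green: 6×1 + 8×5 + 6×2 + 8×5 + 7×4 + 7×6 + 6×2 + 7×2 = 194
Pink: 6×4 + 8×2 + 6×1 + 8×1 + 7×5 + 7×4 + 6×4 + 7×5 = 176
Purple: 6×2 + 8×4 + 6×4 + 8×3 + 7×2 + 7×1 + 6×5 + 7×6 = 185
Orange: 6×6 + 8×3 + 6×6 + 8×6 + 7×3 + 7×3 + 6×1 + 7×4 = 220
Red: 6×5 + 8×1 + 6×5 + 8×4 + 7×1 + 7×5 + 6×3 + 7×1 = 167
Teal: 6×3 + 8×6 + 6×3 + 8×2 + 7×6 + 7×2 + 6×6 + 7×3 = 213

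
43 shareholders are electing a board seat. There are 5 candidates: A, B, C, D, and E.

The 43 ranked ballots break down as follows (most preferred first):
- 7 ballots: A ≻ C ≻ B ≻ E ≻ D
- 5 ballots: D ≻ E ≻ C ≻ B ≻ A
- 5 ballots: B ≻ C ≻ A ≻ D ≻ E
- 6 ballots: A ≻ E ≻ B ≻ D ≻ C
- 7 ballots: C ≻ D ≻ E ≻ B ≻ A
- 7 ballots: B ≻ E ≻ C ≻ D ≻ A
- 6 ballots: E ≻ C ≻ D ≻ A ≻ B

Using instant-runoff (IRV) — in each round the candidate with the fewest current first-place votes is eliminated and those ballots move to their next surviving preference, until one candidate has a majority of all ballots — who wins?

Round 1: A 13, B 12, C 7, D 5, E 6. D eliminated.
Round 2: A 13, B 12, C 7, E 11. C eliminated.
Round 3: A 13, B 12, E 18. B eliminated.
Round 4: A 18, E 25. E has a majority (≥22).

E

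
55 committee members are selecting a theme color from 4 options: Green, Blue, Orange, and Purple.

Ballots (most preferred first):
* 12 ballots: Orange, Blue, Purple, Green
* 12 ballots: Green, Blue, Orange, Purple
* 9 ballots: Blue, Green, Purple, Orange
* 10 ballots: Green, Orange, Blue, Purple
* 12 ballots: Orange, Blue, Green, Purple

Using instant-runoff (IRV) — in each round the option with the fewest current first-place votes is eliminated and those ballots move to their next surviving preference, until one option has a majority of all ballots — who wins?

Round 1: Green 22, Blue 9, Orange 24, Purple 0. Purple eliminated.
Round 2: Green 22, Blue 9, Orange 24. Blue eliminated.
Round 3: Green 31, Orange 24. Green has a majority (≥28).

Green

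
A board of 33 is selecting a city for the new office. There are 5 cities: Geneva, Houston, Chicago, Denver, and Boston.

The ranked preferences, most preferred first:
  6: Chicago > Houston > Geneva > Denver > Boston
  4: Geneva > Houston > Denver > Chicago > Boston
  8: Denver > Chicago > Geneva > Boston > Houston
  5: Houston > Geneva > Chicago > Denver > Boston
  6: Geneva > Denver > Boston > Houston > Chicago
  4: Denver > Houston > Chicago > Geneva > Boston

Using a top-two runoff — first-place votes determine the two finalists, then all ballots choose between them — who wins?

Geneva

Round 1 first-place votes: Geneva 10, Houston 5, Chicago 6, Denver 12, Boston 0. Denver and Geneva advance.
Runoff: Denver is ranked above Geneva on 12 ballots, Geneva above Denver on 21.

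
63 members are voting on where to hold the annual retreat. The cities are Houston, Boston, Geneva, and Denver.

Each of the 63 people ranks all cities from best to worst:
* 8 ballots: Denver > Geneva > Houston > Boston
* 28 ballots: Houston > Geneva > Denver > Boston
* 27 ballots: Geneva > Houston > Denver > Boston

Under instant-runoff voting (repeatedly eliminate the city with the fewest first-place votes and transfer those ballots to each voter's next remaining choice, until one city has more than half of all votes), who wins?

Round 1: Houston 28, Boston 0, Geneva 27, Denver 8. Boston eliminated.
Round 2: Houston 28, Geneva 27, Denver 8. Denver eliminated.
Round 3: Houston 28, Geneva 35. Geneva has a majority (≥32).

Geneva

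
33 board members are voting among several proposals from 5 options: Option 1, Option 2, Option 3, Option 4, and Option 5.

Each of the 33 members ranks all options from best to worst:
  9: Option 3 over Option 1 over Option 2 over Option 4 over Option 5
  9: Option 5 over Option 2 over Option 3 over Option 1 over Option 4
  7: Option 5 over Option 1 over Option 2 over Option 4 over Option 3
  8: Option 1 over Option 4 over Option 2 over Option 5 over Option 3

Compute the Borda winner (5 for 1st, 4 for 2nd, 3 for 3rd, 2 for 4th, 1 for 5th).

Option 1: 9×4 + 9×2 + 7×4 + 8×5 = 122
Option 2: 9×3 + 9×4 + 7×3 + 8×3 = 108
Option 3: 9×5 + 9×3 + 7×1 + 8×1 = 87
Option 4: 9×2 + 9×1 + 7×2 + 8×4 = 73
Option 5: 9×1 + 9×5 + 7×5 + 8×2 = 105

Option 1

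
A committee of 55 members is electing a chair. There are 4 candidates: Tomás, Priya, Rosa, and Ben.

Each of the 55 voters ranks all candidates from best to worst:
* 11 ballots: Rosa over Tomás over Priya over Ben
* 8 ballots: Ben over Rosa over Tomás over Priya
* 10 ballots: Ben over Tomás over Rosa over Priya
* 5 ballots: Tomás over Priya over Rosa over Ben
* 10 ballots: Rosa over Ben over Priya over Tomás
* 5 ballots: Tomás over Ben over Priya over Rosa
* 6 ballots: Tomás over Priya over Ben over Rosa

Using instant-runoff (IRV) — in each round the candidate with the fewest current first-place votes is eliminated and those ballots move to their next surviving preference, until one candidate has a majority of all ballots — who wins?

Ben

Round 1: Tomás 16, Priya 0, Rosa 21, Ben 18. Priya eliminated.
Round 2: Tomás 16, Rosa 21, Ben 18. Tomás eliminated.
Round 3: Rosa 26, Ben 29. Ben has a majority (≥28).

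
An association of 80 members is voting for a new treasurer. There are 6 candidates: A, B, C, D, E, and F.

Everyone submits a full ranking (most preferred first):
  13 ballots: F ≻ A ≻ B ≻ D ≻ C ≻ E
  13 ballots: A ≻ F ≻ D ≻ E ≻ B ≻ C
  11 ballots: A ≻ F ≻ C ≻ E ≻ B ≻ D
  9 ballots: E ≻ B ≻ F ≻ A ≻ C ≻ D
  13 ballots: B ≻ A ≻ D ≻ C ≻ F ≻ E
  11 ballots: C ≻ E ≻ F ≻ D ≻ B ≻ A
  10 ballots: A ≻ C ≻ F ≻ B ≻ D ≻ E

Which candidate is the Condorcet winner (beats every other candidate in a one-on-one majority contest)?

A vs B: 47–33
A vs C: 69–11
A vs D: 69–11
A vs E: 60–20
A vs F: 47–33
A beats every other candidate.

A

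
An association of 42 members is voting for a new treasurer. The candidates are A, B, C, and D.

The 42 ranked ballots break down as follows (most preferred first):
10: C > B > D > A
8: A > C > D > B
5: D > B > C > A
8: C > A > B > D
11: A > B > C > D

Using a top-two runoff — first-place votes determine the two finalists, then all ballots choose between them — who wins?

C

Round 1 first-place votes: A 19, B 0, C 18, D 5. A and C advance.
Runoff: A is ranked above C on 19 ballots, C above A on 23.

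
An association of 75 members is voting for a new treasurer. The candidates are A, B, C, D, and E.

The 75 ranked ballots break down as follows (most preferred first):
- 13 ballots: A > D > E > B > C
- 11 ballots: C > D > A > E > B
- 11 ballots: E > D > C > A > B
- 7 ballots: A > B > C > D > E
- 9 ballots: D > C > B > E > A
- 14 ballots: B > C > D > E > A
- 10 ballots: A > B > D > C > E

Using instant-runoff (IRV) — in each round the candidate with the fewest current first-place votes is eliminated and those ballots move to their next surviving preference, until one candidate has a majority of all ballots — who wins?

Round 1: A 30, B 14, C 11, D 9, E 11. D eliminated.
Round 2: A 30, B 14, C 20, E 11. E eliminated.
Round 3: A 30, B 14, C 31. B eliminated.
Round 4: A 30, C 45. C has a majority (≥38).

C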